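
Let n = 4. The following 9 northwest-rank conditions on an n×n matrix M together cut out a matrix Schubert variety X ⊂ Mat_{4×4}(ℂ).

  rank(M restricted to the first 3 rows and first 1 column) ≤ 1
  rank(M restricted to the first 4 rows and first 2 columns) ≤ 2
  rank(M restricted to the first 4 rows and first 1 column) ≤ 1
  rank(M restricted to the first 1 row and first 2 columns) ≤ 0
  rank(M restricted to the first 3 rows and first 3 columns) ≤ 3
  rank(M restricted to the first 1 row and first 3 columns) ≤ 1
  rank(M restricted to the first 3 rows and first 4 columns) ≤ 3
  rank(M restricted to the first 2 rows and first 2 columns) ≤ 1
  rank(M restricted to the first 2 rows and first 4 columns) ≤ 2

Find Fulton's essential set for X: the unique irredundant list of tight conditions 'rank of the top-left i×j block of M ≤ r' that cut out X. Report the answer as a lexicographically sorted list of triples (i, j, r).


Recovering R(i,j) via the rank-extension bound from the 9 conditions:

  R[1]: 0 | 0 | 1 | 1
  R[2]: 1 | 1 | 2 | 2
  R[3]: 1 | 2 | 3 | 3
  R[4]: 1 | 2 | 3 | 4

second differences of R give the permutation w = (3, 1, 2, 4).

Fulton essential set (1 of the 2 Rothe cells):

[(1, 2, 0)]


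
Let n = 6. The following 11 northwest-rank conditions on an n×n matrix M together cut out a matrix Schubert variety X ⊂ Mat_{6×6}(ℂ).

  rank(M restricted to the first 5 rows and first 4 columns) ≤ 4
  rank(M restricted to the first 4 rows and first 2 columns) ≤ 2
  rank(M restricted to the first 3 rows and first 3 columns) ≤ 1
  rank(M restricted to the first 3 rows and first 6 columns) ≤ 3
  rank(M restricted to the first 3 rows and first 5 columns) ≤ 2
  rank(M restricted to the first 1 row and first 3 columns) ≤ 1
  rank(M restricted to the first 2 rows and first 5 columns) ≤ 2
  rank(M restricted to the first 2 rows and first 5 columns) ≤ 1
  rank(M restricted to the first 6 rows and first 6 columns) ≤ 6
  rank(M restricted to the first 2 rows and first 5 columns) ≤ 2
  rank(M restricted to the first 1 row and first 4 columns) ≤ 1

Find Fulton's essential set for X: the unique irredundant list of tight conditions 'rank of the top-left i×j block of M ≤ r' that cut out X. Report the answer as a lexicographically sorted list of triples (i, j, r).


Computing R[i][j] = min implied NW-rank bound (n=6, 11 conditions):

  i=1: 1 1 1 1 1 1
  i=2: 1 1 1 1 1 2
  i=3: 1 1 1 2 2 3
  i=4: 1 2 2 3 3 4
  i=5: 1 2 3 4 4 5
  i=6: 1 2 3 4 5 6

the unique w with this rank table is (1, 6, 4, 2, 3, 5).

D(w) has 6 cells with 2 SE-corners; essential set:

[(2, 5, 1), (3, 3, 1)]


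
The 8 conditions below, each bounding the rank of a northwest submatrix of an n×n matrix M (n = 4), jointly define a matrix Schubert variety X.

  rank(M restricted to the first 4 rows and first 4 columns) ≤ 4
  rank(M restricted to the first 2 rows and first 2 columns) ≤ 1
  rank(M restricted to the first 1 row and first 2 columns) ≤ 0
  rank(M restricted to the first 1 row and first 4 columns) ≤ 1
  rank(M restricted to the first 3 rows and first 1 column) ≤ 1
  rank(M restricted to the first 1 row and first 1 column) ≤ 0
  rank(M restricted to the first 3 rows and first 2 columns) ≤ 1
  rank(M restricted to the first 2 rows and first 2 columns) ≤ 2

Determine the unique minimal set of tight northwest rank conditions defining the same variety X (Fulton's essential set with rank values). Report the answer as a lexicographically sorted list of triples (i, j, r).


Rank table r_w(4×4) implied by the 8 constraints:

  i=1: 0, 0, 1, 1
  i=2: 1, 1, 2, 2
  i=3: 1, 1, 2, 3
  i=4: 1, 2, 3, 4

so w = (3, 1, 4, 2).

Rothe diagram D(w) (3 cells), 2 SE-corners (essential conditions):

[(1, 2, 0), (3, 2, 1)]


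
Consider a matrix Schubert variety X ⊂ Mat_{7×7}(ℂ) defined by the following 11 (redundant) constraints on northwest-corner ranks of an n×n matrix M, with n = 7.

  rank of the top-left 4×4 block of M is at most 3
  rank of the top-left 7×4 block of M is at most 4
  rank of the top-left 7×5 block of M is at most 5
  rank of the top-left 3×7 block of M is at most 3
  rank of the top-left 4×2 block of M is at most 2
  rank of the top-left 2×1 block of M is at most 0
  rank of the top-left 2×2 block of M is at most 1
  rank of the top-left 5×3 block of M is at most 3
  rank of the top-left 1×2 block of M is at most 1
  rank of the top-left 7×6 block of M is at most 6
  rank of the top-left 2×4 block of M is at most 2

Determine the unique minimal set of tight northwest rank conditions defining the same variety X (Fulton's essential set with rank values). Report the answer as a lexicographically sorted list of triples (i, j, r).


Recovering R(i,j) via the rank-extension bound from the 11 conditions:

  row 1: 0 | 1 | 1 | 1 | 1 | 1 | 1
  row 2: 0 | 1 | 2 | 2 | 2 | 2 | 2
  row 3: 1 | 2 | 3 | 3 | 3 | 3 | 3
  row 4: 1 | 2 | 3 | 3 | 4 | 4 | 4
  row 5: 1 | 2 | 3 | 4 | 5 | 5 | 5
  row 6: 1 | 2 | 3 | 4 | 5 | 6 | 6
  row 7: 1 | 2 | 3 | 4 | 5 | 6 | 7

the unique w with this rank table is (2, 3, 1, 5, 4, 6, 7).

2 SE-corners of the 3-cell Rothe diagram give Ess(w):

[(2, 1, 0), (4, 4, 3)]


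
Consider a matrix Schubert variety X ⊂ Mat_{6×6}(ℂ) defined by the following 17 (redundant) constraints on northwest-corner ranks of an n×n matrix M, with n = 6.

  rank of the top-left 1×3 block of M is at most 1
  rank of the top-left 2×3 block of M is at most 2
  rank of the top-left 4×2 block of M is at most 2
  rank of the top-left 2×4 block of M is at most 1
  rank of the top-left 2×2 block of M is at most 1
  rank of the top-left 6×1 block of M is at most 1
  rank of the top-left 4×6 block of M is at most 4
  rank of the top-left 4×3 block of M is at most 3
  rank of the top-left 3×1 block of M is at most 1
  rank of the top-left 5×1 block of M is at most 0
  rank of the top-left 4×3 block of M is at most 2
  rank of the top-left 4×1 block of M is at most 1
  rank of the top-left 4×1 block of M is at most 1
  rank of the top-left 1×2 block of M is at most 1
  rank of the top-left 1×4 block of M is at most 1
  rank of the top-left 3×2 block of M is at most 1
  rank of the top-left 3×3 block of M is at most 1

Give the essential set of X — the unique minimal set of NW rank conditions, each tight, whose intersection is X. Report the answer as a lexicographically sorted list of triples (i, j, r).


Computing R[i][j] = min implied NW-rank bound (n=6, 17 conditions):

  i=1: 0 1 1 1 1 1
  i=2: 0 1 1 1 2 2
  i=3: 0 1 1 2 3 3
  i=4: 0 1 2 3 4 4
  i=5: 0 1 2 3 4 5
  i=6: 1 2 3 4 5 6

reading off 1-entries of Δ²R: w = (2, 5, 4, 3, 6, 1).

3 SE-corners of the 8-cell Rothe diagram give Ess(w):

[(2, 4, 1), (3, 3, 1), (5, 1, 0)]


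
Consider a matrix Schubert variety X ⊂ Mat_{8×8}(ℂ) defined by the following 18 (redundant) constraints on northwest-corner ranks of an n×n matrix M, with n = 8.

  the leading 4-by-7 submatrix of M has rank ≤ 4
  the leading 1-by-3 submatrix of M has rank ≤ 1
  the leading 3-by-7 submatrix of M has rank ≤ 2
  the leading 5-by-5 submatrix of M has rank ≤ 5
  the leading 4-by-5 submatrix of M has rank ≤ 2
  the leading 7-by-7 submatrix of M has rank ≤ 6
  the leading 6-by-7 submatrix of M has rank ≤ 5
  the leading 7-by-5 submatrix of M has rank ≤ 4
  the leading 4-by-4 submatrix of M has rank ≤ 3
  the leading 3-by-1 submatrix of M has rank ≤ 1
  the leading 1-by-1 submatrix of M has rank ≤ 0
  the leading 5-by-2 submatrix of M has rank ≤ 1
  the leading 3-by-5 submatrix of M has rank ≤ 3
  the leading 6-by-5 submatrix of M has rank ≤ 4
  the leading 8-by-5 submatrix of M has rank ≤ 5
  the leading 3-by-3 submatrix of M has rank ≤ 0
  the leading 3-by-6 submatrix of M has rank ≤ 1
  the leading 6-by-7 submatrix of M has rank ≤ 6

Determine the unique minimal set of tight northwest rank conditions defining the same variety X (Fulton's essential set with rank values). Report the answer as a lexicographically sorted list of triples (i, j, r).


Rank table r_w(8×8) implied by the 18 constraints:

  R[1]: 0 0 0 1 1 1 1 1
  R[2]: 0 0 0 1 1 1 2 2
  R[3]: 0 0 0 1 1 1 2 3
  R[4]: 1 1 1 2 2 2 3 4
  R[5]: 1 1 2 3 3 3 4 5
  R[6]: 1 2 3 4 4 4 5 6
  R[7]: 1 2 3 4 4 5 6 7
  R[8]: 1 2 3 4 5 6 7 8

reading off 1-entries of Δ²R: w = (4, 7, 8, 1, 3, 2, 6, 5).

Fulton essential set (4 of the 15 Rothe cells):

[(3, 3, 0), (3, 6, 1), (5, 2, 1), (7, 5, 4)]


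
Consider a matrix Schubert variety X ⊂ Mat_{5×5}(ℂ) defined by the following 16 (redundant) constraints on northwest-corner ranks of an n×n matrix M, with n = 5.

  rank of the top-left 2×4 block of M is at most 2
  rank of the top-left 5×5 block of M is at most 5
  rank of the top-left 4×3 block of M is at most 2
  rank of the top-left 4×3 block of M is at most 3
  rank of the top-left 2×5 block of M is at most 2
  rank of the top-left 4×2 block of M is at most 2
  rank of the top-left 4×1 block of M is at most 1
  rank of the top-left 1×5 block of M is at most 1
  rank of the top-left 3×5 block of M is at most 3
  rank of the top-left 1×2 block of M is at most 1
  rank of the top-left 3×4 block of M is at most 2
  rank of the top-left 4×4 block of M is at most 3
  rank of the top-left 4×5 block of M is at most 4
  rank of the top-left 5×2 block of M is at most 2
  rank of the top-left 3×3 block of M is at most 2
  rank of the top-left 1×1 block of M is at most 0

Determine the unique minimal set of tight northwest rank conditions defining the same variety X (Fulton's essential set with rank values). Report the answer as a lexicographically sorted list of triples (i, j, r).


Computing R[i][j] = min implied NW-rank bound (n=5, 16 conditions):

  row 1: 0 1 1 1 1
  row 2: 1 2 2 2 2
  row 3: 1 2 2 2 3
  row 4: 1 2 2 3 4
  row 5: 1 2 3 4 5

second differences of R give the permutation w = (2, 1, 5, 4, 3).

|D(w)|=4, |Ess(w)|=3:

[(1, 1, 0), (3, 4, 2), (4, 3, 2)]


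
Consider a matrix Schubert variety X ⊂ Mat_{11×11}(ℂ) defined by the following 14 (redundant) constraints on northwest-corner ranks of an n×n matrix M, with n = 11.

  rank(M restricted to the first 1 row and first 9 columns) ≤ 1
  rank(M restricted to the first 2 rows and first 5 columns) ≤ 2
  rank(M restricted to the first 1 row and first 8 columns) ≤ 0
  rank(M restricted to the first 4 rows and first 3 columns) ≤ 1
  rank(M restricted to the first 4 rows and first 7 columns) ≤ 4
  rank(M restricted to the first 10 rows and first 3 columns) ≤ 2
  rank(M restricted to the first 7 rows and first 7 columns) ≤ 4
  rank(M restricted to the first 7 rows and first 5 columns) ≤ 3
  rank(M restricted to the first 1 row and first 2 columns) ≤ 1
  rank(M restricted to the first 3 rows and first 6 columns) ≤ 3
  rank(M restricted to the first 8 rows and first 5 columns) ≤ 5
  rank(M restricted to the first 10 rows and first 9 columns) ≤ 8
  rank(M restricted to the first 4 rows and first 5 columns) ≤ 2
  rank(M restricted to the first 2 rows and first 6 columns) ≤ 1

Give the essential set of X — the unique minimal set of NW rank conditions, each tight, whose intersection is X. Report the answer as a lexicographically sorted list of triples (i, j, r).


The tightest implied rank at each (i,j), from the 14 conditions:

  i=1: 0, 0, 0, 0, 0, 0, 0, 0, 1, 1, 1
  i=2: 1, 1, 1, 1, 1, 1, 1, 1, 2, 2, 2
  i=3: 1, 1, 1, 2, 2, 2, 2, 2, 3, 3, 3
  i=4: 1, 1, 1, 2, 2, 3, 3, 3, 4, 4, 4
  i=5: 1, 2, 2, 3, 3, 4, 4, 4, 5, 5, 5
  i=6: 1, 2, 2, 3, 3, 4, 4, 5, 6, 6, 6
  i=7: 1, 2, 2, 3, 3, 4, 4, 5, 6, 7, 7
  i=8: 1, 2, 2, 3, 4, 5, 5, 6, 7, 8, 8
  i=9: 1, 2, 2, 3, 4, 5, 6, 7, 8, 9, 9
  i=10: 1, 2, 2, 3, 4, 5, 6, 7, 8, 9, 10
  i=11: 1, 2, 3, 4, 5, 6, 7, 8, 9, 10, 11

reading off 1-entries of Δ²R: w = (9, 1, 4, 6, 2, 8, 10, 5, 7, 11, 3).

ℓ(w)=22; the 6 essential cells (i,j,r):

[(1, 8, 0), (4, 3, 1), (4, 5, 2), (7, 5, 3), (7, 7, 4), (10, 3, 2)]


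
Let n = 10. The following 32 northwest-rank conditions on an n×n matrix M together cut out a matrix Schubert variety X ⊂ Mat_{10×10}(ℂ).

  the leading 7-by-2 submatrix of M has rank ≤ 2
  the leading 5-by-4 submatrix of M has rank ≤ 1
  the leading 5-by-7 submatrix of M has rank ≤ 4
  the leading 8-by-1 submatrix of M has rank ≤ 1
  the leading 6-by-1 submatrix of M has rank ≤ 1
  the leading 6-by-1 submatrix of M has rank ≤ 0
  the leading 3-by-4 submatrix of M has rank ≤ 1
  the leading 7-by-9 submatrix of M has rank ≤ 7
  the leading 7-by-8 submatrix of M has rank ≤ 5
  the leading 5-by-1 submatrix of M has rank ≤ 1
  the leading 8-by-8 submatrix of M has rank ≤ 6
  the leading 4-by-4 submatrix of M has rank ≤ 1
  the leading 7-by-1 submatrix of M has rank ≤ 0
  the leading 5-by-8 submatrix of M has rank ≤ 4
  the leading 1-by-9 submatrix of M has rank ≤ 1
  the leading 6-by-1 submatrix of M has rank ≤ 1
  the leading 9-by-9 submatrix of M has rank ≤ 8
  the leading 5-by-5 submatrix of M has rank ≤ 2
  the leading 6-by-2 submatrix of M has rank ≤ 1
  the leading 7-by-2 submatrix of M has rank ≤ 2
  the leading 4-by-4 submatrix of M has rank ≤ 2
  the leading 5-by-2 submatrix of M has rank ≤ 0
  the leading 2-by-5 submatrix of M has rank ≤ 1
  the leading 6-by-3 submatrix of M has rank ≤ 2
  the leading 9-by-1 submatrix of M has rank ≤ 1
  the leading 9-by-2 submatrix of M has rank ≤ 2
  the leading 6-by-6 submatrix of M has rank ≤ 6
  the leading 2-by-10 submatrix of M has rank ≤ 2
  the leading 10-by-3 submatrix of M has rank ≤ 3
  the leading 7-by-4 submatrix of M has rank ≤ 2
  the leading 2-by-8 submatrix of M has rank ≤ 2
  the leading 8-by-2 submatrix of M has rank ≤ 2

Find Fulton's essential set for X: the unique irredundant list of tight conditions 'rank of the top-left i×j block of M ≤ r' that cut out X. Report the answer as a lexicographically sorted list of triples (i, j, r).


Rank table r_w(10×10) implied by the 32 constraints:

  0, 0, 1, 1, 1, 1, 1, 1, 1, 1
  0, 0, 1, 1, 1, 2, 2, 2, 2, 2
  0, 0, 1, 1, 2, 3, 3, 3, 3, 3
  0, 0, 1, 1, 2, 3, 4, 4, 4, 4
  0, 0, 1, 1, 2, 3, 4, 4, 5, 5
  0, 1, 2, 2, 3, 4, 5, 5, 6, 6
  0, 1, 2, 2, 3, 4, 5, 5, 6, 7
  1, 2, 3, 3, 4, 5, 6, 6, 7, 8
  1, 2, 3, 4, 5, 6, 7, 7, 8, 9
  1, 2, 3, 4, 5, 6, 7, 8, 9, 10

second differences of R give the permutation w = (3, 6, 5, 7, 9, 2, 10, 1, 4, 8).

7 SE-corners of the 20-cell Rothe diagram give Ess(w):

[(2, 5, 1), (5, 2, 0), (5, 4, 1), (5, 8, 4), (7, 1, 0), (7, 4, 2), (7, 8, 5)]


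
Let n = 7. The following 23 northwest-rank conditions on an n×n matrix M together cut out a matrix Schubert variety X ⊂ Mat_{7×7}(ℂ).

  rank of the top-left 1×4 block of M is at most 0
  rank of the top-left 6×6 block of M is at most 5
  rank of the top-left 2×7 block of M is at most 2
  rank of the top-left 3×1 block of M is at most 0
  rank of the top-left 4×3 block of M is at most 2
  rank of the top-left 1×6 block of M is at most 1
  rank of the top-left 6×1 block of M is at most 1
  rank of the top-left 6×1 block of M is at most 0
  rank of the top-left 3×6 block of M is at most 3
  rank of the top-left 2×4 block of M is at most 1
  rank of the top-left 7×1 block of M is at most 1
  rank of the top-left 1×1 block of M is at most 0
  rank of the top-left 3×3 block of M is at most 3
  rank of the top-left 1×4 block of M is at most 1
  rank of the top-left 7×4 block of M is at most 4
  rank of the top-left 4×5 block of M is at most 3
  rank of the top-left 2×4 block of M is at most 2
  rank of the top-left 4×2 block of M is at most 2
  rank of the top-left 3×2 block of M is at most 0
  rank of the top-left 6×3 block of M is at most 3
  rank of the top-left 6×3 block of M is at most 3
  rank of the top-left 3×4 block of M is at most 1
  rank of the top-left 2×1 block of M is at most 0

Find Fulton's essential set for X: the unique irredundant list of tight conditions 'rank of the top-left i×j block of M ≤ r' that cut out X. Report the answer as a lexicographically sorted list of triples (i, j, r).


Reconstructing r_w from the 23 given conditions:

  0, 0, 0, 0, 1, 1, 1
  0, 0, 1, 1, 2, 2, 2
  0, 0, 1, 1, 2, 3, 3
  0, 1, 2, 2, 3, 4, 4
  0, 1, 2, 3, 4, 5, 5
  0, 1, 2, 3, 4, 5, 6
  1, 2, 3, 4, 5, 6, 7

so w = (5, 3, 6, 2, 4, 7, 1).

|D(w)|=12, |Ess(w)|=4:

[(1, 4, 0), (3, 2, 0), (3, 4, 1), (6, 1, 0)]


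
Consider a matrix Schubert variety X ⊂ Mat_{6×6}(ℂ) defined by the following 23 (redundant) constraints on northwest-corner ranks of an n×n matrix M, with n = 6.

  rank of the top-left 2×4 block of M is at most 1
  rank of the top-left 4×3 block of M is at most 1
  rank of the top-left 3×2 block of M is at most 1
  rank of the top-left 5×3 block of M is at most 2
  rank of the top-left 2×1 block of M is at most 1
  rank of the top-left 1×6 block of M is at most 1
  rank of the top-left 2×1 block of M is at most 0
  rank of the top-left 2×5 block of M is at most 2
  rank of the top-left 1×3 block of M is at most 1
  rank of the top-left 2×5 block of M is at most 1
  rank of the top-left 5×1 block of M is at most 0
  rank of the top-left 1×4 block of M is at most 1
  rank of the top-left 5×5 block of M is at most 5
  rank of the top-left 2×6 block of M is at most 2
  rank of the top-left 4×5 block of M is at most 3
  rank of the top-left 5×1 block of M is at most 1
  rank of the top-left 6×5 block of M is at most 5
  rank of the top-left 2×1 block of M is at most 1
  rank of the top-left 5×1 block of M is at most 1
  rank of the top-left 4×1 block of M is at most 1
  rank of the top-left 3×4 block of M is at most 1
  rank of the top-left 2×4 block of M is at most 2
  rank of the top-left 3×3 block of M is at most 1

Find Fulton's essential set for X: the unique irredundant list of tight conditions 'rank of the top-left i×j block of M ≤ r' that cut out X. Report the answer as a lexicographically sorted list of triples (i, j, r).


Reconstructing r_w from the 23 given conditions:

  i=1: 0 | 1 | 1 | 1 | 1 | 1
  i=2: 0 | 1 | 1 | 1 | 1 | 2
  i=3: 0 | 1 | 1 | 1 | 2 | 3
  i=4: 0 | 1 | 1 | 2 | 3 | 4
  i=5: 0 | 1 | 2 | 3 | 4 | 5
  i=6: 1 | 2 | 3 | 4 | 5 | 6

second differences of R give the permutation w = (2, 6, 5, 4, 3, 1).

4 SE-corners of the 11-cell Rothe diagram give Ess(w):

[(2, 5, 1), (3, 4, 1), (4, 3, 1), (5, 1, 0)]


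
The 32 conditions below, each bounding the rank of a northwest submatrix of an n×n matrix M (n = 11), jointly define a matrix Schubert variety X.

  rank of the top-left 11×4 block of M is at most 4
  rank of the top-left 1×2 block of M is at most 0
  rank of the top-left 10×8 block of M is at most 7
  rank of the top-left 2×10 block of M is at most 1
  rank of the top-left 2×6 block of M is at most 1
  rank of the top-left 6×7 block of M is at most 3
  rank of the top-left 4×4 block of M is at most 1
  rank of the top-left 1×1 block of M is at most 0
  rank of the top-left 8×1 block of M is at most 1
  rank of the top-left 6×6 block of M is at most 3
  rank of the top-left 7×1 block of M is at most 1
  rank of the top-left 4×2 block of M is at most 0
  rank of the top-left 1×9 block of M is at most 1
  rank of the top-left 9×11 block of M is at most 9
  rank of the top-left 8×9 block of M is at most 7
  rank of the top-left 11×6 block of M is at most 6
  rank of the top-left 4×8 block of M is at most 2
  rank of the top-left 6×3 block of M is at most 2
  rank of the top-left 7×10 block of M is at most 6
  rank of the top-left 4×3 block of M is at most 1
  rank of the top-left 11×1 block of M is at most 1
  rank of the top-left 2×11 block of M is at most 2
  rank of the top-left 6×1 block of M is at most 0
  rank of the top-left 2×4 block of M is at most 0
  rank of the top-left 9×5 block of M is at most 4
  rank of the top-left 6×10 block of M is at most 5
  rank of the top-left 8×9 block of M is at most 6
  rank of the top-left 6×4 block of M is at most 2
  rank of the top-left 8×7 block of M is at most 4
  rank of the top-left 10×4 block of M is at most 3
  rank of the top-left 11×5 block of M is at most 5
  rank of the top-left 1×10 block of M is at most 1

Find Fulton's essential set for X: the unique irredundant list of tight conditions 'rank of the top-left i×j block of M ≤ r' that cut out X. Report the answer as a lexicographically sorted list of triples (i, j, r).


The tightest implied rank at each (i,j), from the 32 conditions:

  row 1: 0, 0, 0, 0, 1, 1, 1, 1, 1, 1, 1
  row 2: 0, 0, 0, 0, 1, 1, 1, 1, 1, 1, 2
  row 3: 0, 0, 1, 1, 2, 2, 2, 2, 2, 2, 3
  row 4: 0, 0, 1, 1, 2, 2, 2, 2, 3, 3, 4
  row 5: 0, 1, 2, 2, 3, 3, 3, 3, 4, 4, 5
  row 6: 0, 1, 2, 2, 3, 3, 3, 4, 5, 5, 6
  row 7: 1, 2, 3, 3, 4, 4, 4, 5, 6, 6, 7
  row 8: 1, 2, 3, 3, 4, 4, 4, 5, 6, 7, 8
  row 9: 1, 2, 3, 3, 4, 5, 5, 6, 7, 8, 9
  row 10: 1, 2, 3, 3, 4, 5, 6, 7, 8, 9, 10
  row 11: 1, 2, 3, 4, 5, 6, 7, 8, 9, 10, 11

hence w(1..11) = (5, 11, 3, 9, 2, 8, 1, 10, 6, 7, 4).

ℓ(w)=31; the 10 essential cells (i,j,r):

[(2, 4, 0), (2, 10, 1), (4, 2, 0), (4, 4, 1), (4, 8, 2), (6, 1, 0), (6, 4, 2), (6, 7, 3), (8, 7, 4), (10, 4, 3)]


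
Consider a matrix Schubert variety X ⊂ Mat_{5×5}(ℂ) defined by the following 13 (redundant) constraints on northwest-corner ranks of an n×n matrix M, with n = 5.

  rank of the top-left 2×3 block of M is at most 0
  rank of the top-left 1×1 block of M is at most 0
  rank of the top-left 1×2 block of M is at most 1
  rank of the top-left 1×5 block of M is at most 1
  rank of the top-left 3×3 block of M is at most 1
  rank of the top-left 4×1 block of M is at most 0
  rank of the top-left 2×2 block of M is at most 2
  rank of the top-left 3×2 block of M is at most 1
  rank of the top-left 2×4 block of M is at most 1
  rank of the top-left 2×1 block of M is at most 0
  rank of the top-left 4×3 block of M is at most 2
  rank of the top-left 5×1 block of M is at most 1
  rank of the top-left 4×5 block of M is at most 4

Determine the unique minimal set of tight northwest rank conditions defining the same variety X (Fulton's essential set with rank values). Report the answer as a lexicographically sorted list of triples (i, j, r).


Reconstructing r_w from the 13 given conditions:

  0, 0, 0, 1, 1
  0, 0, 0, 1, 2
  0, 1, 1, 2, 3
  0, 1, 2, 3, 4
  1, 2, 3, 4, 5

reading off 1-entries of Δ²R: w = (4, 5, 2, 3, 1).

2 SE-corners of the 8-cell Rothe diagram give Ess(w):

[(2, 3, 0), (4, 1, 0)]


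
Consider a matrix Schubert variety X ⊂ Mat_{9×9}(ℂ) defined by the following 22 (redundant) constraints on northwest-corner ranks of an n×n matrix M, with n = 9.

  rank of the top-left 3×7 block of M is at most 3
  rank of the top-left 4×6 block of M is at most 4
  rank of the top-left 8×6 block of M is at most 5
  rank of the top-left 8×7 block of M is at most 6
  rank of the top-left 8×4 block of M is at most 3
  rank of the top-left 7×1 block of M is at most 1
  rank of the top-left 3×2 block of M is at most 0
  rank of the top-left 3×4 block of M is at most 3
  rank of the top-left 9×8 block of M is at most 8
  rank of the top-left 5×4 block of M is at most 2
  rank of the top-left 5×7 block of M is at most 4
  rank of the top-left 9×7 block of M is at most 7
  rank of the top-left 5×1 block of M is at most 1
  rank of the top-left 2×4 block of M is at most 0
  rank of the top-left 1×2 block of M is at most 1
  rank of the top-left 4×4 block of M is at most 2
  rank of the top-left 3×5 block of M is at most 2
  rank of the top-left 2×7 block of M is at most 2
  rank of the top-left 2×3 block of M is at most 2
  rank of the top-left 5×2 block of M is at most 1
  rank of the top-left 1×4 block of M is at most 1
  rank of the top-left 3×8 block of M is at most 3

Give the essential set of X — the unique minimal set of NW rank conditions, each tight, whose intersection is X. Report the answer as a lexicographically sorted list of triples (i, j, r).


Reconstructing r_w from the 22 given conditions:

  0 | 0 | 0 | 0 | 1 | 1 | 1 | 1 | 1
  0 | 0 | 0 | 0 | 1 | 2 | 2 | 2 | 2
  0 | 0 | 1 | 1 | 2 | 3 | 3 | 3 | 3
  1 | 1 | 2 | 2 | 3 | 4 | 4 | 4 | 4
  1 | 1 | 2 | 2 | 3 | 4 | 4 | 5 | 5
  1 | 2 | 3 | 3 | 4 | 5 | 5 | 6 | 6
  1 | 2 | 3 | 3 | 4 | 5 | 6 | 7 | 7
  1 | 2 | 3 | 3 | 4 | 5 | 6 | 7 | 8
  1 | 2 | 3 | 4 | 5 | 6 | 7 | 8 | 9

the unique w with this rank table is (5, 6, 3, 1, 8, 2, 7, 9, 4).

6 SE-corners of the 15-cell Rothe diagram give Ess(w):

[(2, 4, 0), (3, 2, 0), (5, 2, 1), (5, 4, 2), (5, 7, 4), (8, 4, 3)]


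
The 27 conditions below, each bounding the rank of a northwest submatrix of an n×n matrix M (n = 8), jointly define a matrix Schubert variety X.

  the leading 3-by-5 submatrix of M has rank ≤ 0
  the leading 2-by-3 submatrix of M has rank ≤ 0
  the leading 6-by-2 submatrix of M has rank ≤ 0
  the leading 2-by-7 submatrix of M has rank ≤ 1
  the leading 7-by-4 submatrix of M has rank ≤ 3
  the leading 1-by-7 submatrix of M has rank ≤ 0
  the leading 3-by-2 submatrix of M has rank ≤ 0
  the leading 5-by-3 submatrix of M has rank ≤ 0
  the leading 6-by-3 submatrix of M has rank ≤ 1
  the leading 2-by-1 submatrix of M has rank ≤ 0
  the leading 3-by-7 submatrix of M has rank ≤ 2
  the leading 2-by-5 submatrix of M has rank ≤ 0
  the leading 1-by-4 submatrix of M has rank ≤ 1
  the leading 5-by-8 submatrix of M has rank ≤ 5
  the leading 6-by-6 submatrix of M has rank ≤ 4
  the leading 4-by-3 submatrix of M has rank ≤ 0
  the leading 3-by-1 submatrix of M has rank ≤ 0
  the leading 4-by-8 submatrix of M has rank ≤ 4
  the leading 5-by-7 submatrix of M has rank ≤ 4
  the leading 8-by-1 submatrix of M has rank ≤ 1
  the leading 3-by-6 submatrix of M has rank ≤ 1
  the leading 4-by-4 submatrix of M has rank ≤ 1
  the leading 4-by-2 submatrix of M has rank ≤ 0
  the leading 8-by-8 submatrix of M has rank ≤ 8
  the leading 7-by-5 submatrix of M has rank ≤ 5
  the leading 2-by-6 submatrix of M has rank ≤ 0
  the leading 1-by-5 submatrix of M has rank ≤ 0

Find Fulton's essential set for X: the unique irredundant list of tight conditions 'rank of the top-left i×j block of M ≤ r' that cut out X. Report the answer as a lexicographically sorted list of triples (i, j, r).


The tightest implied rank at each (i,j), from the 27 conditions:

  i=1: 0 0 0 0 0 0 0 1
  i=2: 0 0 0 0 0 0 1 2
  i=3: 0 0 0 0 0 1 2 3
  i=4: 0 0 0 1 1 2 3 4
  i=5: 0 0 0 1 2 3 4 5
  i=6: 0 0 1 2 3 4 5 6
  i=7: 1 1 2 3 4 5 6 7
  i=8: 1 2 3 4 5 6 7 8

the unique w with this rank table is (8, 7, 6, 4, 5, 3, 1, 2).

Fulton essential set (5 of the 26 Rothe cells):

[(1, 7, 0), (2, 6, 0), (3, 5, 0), (5, 3, 0), (6, 2, 0)]


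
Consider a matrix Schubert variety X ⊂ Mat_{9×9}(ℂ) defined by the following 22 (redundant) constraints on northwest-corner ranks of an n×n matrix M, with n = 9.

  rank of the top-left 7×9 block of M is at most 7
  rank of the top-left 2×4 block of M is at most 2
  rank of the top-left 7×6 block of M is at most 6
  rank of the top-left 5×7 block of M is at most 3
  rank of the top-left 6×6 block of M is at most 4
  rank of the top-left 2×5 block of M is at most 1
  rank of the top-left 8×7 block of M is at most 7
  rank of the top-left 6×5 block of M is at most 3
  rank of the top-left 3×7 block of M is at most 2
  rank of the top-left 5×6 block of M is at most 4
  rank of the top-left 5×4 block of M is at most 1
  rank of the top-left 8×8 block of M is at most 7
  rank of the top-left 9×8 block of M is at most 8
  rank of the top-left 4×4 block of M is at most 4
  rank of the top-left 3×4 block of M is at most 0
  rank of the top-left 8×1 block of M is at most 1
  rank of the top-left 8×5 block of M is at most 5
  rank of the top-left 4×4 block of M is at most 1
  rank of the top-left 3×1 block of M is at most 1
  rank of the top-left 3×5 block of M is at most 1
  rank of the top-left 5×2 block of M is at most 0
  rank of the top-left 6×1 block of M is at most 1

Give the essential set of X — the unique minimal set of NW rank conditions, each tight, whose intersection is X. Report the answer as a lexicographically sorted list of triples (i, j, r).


Rank table r_w(9×9) implied by the 22 constraints:

  R[1]: 0 0 0 0 1 1 1 1 1
  R[2]: 0 0 0 0 1 2 2 2 2
  R[3]: 0 0 0 0 1 2 2 3 3
  R[4]: 0 0 1 1 2 3 3 4 4
  R[5]: 0 0 1 1 2 3 3 4 5
  R[6]: 1 1 2 2 3 4 4 5 6
  R[7]: 1 2 3 3 4 5 5 6 7
  R[8]: 1 2 3 4 5 6 6 7 8
  R[9]: 1 2 3 4 5 6 7 8 9

second differences of R give the permutation w = (5, 6, 8, 3, 9, 1, 2, 4, 7).

Rothe diagram D(w) (19 cells), 5 SE-corners (essential conditions):

[(3, 4, 0), (3, 7, 2), (5, 2, 0), (5, 4, 1), (5, 7, 3)]


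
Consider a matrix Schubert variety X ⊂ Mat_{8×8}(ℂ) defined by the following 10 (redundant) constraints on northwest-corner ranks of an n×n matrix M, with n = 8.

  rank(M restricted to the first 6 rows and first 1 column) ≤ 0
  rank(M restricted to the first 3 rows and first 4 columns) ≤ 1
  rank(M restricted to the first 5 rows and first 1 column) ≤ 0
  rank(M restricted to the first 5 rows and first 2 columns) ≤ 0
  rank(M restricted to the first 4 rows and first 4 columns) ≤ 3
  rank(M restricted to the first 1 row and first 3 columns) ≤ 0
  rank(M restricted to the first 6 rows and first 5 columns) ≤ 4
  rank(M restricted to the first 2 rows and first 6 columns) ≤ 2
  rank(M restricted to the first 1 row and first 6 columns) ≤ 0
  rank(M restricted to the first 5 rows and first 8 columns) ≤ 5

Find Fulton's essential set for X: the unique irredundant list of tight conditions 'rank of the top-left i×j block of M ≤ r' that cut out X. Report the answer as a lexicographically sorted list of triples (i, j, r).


The tightest implied rank at each (i,j), from the 10 conditions:

  R[1]: 0 | 0 | 0 | 0 | 0 | 0 | 1 | 1
  R[2]: 0 | 0 | 1 | 1 | 1 | 1 | 2 | 2
  R[3]: 0 | 0 | 1 | 1 | 2 | 2 | 3 | 3
  R[4]: 0 | 0 | 1 | 2 | 3 | 3 | 4 | 4
  R[5]: 0 | 0 | 1 | 2 | 3 | 4 | 5 | 5
  R[6]: 0 | 1 | 2 | 3 | 4 | 5 | 6 | 6
  R[7]: 1 | 2 | 3 | 4 | 5 | 6 | 7 | 7
  R[8]: 1 | 2 | 3 | 4 | 5 | 6 | 7 | 8

so w = (7, 3, 5, 4, 6, 2, 1, 8).

Fulton essential set (4 of the 16 Rothe cells):

[(1, 6, 0), (3, 4, 1), (5, 2, 0), (6, 1, 0)]


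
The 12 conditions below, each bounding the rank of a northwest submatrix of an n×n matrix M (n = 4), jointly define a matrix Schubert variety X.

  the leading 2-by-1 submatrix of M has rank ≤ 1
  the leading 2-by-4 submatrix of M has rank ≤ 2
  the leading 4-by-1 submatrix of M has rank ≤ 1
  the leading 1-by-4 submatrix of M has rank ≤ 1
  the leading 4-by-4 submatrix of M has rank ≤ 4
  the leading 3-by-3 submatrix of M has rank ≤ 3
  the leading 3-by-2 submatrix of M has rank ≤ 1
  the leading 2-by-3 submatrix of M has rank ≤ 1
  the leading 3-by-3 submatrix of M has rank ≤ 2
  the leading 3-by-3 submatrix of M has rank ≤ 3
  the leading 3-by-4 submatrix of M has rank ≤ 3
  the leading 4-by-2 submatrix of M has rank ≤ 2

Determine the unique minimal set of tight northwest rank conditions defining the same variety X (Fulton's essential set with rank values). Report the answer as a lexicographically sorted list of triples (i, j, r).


Propagating the 12 rank bounds to every northwest block:

  row 1: 1  1  1  1
  row 2: 1  1  1  2
  row 3: 1  1  2  3
  row 4: 1  2  3  4

hence w(1..4) = (1, 4, 3, 2).

D(w) has 3 cells with 2 SE-corners; essential set:

[(2, 3, 1), (3, 2, 1)]


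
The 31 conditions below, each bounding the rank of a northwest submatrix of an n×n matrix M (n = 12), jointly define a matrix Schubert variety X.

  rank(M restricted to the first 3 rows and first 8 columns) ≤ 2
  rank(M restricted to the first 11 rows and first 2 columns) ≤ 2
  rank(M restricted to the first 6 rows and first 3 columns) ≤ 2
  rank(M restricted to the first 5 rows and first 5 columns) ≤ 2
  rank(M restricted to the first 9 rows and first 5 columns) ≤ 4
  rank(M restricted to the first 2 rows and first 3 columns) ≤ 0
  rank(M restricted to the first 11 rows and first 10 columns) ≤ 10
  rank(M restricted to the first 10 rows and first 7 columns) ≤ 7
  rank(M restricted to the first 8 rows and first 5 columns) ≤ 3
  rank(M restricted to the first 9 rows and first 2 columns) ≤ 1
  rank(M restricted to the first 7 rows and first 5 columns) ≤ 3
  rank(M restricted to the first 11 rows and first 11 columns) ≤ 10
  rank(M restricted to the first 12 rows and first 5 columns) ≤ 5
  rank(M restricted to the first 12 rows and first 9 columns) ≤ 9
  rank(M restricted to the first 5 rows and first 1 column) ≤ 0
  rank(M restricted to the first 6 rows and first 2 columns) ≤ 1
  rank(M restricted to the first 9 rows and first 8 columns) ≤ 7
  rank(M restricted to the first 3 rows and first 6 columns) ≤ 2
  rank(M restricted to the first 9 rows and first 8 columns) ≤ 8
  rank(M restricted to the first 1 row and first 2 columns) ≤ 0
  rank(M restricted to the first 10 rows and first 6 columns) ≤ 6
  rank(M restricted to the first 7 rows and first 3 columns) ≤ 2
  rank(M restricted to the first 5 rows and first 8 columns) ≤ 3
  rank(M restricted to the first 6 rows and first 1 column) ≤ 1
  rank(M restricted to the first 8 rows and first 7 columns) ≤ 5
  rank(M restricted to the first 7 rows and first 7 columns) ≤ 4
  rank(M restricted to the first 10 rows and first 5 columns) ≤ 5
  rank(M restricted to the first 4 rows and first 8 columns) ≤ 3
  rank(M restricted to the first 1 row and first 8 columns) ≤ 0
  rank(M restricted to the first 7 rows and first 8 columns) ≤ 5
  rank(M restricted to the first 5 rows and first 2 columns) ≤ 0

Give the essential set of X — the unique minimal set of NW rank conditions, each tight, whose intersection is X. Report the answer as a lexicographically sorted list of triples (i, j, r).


Propagating the 31 rank bounds to every northwest block:

  0, 0, 0, 0, 0, 0, 0, 0, 1, 1, 1, 1
  0, 0, 0, 1, 1, 1, 1, 1, 2, 2, 2, 2
  0, 0, 1, 2, 2, 2, 2, 2, 3, 3, 3, 3
  0, 0, 1, 2, 2, 3, 3, 3, 4, 4, 4, 4
  0, 0, 1, 2, 2, 3, 3, 3, 4, 5, 5, 5
  1, 1, 2, 3, 3, 4, 4, 4, 5, 6, 6, 6
  1, 1, 2, 3, 3, 4, 4, 5, 6, 7, 7, 7
  1, 1, 2, 3, 3, 4, 5, 6, 7, 8, 8, 8
  1, 1, 2, 3, 4, 5, 6, 7, 8, 9, 9, 9
  1, 2, 3, 4, 5, 6, 7, 8, 9, 10, 10, 10
  1, 2, 3, 4, 5, 6, 7, 8, 9, 10, 10, 11
  1, 2, 3, 4, 5, 6, 7, 8, 9, 10, 11, 12

hence w(1..12) = (9, 4, 3, 6, 10, 1, 8, 7, 5, 2, 12, 11).

Fulton essential set (9 of the 28 Rothe cells):

[(1, 8, 0), (2, 3, 0), (5, 2, 0), (5, 5, 2), (5, 8, 3), (7, 7, 4), (8, 5, 3), (9, 2, 1), (11, 11, 10)]


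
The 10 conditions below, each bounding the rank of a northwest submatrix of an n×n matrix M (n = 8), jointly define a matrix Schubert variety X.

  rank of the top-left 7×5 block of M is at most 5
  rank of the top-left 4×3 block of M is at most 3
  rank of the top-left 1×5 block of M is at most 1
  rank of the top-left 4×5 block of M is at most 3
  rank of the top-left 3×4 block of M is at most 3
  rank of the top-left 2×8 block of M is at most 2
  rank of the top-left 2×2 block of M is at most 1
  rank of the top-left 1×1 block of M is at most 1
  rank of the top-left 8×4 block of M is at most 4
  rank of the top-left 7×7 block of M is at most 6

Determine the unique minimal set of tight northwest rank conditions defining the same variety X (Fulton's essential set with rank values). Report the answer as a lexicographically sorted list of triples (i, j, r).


Reconstructing r_w from the 10 given conditions:

  i=1: 1  1  1  1  1  1  1  1
  i=2: 1  1  2  2  2  2  2  2
  i=3: 1  2  3  3  3  3  3  3
  i=4: 1  2  3  3  3  4  4  4
  i=5: 1  2  3  4  4  5  5  5
  i=6: 1  2  3  4  5  6  6  6
  i=7: 1  2  3  4  5  6  6  7
  i=8: 1  2  3  4  5  6  7  8

reading off 1-entries of Δ²R: w = (1, 3, 2, 6, 4, 5, 8, 7).

D(w) has 4 cells with 3 SE-corners; essential set:

[(2, 2, 1), (4, 5, 3), (7, 7, 6)]


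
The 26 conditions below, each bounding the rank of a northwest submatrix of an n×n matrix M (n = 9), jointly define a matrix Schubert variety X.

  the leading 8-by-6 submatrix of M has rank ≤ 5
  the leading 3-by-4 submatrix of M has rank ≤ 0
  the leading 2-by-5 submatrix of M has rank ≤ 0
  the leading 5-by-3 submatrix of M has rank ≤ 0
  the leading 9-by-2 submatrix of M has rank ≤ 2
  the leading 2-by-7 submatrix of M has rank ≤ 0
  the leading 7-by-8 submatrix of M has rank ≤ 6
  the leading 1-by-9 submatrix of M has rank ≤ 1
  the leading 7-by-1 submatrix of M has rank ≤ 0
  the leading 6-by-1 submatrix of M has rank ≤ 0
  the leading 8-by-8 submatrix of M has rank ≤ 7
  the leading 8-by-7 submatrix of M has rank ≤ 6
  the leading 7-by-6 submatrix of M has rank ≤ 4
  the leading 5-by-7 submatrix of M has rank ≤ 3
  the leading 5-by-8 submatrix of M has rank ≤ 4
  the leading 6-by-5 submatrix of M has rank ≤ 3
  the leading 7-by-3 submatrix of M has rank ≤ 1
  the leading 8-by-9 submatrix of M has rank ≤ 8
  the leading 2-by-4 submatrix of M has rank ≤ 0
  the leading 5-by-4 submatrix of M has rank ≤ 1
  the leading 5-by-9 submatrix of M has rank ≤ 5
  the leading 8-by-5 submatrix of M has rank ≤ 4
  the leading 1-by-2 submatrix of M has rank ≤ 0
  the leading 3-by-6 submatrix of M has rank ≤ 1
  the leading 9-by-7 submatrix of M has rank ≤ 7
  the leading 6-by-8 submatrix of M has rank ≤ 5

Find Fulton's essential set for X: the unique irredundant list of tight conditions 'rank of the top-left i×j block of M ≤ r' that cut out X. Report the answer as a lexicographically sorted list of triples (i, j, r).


Rank table r_w(9×9) implied by the 26 constraints:

  R[1]: 0  0  0  0  0  0  0  1  1
  R[2]: 0  0  0  0  0  0  0  1  2
  R[3]: 0  0  0  0  1  1  1  2  3
  R[4]: 0  0  0  1  2  2  2  3  4
  R[5]: 0  0  0  1  2  3  3  4  5
  R[6]: 0  1  1  2  3  4  4  5  6
  R[7]: 0  1  1  2  3  4  5  6  7
  R[8]: 1  2  2  3  4  5  6  7  8
  R[9]: 1  2  3  4  5  6  7  8  9

giving w = (8, 9, 5, 4, 6, 2, 7, 1, 3) via Δ²R.

Rothe diagram D(w) (27 cells), 5 SE-corners (essential conditions):

[(2, 7, 0), (3, 4, 0), (5, 3, 0), (7, 1, 0), (7, 3, 1)]


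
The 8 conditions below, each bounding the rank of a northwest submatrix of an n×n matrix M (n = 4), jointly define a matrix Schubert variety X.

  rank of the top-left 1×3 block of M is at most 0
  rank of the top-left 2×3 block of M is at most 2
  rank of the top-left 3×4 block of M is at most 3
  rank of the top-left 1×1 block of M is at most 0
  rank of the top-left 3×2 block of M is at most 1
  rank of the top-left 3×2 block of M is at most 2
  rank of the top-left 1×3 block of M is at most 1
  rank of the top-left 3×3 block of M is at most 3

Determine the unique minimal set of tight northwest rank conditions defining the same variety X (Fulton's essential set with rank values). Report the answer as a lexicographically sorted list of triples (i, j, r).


Computing R[i][j] = min implied NW-rank bound (n=4, 8 conditions):

  0 0 0 1
  1 1 1 2
  1 1 2 3
  1 2 3 4

giving w = (4, 1, 3, 2) via Δ²R.

ℓ(w)=4; the 2 essential cells (i,j,r):

[(1, 3, 0), (3, 2, 1)]


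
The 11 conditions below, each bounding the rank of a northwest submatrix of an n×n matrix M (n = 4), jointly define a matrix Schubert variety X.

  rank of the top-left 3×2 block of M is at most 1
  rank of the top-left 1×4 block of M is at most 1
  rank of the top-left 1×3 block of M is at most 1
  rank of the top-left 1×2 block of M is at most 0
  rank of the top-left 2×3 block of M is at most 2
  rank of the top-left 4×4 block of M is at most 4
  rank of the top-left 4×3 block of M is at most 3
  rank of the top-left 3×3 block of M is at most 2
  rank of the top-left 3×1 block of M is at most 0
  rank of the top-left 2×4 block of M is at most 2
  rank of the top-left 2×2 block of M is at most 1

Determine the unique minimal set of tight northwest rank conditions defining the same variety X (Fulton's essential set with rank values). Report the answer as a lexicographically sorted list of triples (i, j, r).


Reconstructing r_w from the 11 given conditions:

  0, 0, 1, 1
  0, 1, 2, 2
  0, 1, 2, 3
  1, 2, 3, 4

giving w = (3, 2, 4, 1) via Δ²R.

Fulton essential set (2 of the 4 Rothe cells):

[(1, 2, 0), (3, 1, 0)]


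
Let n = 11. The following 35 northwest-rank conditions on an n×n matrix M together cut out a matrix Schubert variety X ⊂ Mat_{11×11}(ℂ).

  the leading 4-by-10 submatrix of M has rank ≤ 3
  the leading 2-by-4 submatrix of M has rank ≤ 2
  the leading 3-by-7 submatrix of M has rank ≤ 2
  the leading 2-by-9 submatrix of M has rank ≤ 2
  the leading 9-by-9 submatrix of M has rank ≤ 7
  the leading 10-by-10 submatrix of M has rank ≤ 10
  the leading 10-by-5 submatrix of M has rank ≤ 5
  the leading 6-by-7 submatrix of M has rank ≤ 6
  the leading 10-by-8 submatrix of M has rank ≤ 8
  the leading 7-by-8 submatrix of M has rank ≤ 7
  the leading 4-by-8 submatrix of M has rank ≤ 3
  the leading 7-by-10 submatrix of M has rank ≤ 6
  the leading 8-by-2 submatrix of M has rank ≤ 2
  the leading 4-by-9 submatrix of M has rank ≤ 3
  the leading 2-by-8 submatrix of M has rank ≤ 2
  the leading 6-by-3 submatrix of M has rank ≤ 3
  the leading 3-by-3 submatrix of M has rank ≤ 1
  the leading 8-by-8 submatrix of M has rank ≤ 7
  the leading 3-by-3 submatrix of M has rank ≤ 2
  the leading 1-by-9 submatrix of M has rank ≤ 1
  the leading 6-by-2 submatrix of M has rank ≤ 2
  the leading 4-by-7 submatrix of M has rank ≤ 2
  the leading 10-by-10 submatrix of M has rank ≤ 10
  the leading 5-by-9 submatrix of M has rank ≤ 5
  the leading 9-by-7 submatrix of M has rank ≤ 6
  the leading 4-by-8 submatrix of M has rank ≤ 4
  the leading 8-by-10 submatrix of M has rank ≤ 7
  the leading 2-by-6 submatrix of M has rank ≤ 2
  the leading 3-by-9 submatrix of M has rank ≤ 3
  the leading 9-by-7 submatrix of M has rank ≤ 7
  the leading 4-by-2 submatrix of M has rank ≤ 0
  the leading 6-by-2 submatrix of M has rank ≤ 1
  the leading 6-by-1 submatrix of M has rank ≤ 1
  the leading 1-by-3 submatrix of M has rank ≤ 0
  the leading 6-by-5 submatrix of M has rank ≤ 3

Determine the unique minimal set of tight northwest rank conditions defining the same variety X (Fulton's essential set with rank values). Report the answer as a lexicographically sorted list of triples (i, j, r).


Recovering R(i,j) via the rank-extension bound from the 35 conditions:

  0  0  0  1  1  1  1  1  1  1  1
  0  0  1  2  2  2  2  2  2  2  2
  0  0  1  2  2  2  2  3  3  3  3
  0  0  1  2  2  2  2  3  3  3  4
  1  1  2  3  3  3  3  4  4  4  5
  1  1  2  3  3  4  4  5  5  5  6
  1  2  3  4  4  5  5  6  6  6  7
  1  2  3  4  5  6  6  7  7  7  8
  1  2  3  4  5  6  6  7  7  8  9
  1  2  3  4  5  6  7  8  8  9  10
  1  2  3  4  5  6  7  8  9  10  11

giving w = (4, 3, 8, 11, 1, 6, 2, 5, 10, 7, 9) via Δ²R.

D(w) has 21 cells with 8 SE-corners; essential set:

[(1, 3, 0), (4, 2, 0), (4, 7, 2), (4, 10, 3), (6, 2, 1), (6, 5, 3), (9, 7, 6), (9, 9, 7)]
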